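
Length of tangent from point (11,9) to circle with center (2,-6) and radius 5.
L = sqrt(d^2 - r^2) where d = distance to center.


d = sqrt((11-2)^2 + (9+ 6)^2) = sqrt(81+225) = 17.4929
L = sqrt(306.0000 - 25) = sqrt(281.0000) = 16.7631

16.7631


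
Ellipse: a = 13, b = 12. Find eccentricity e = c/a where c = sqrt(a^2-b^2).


c = sqrt(169-144) = sqrt(25) = 5.0000
e = c/a = 5/13 = 0.3846

e = 0.3846


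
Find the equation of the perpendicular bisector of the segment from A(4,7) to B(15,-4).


Midpoint = (9.5, 1.5)
Slope of AB = dy/dx = -11/11 = -1.0000
Perp slope = -dx/dy = 11/11 = 1.0000
b = My - (perp slope)*Mx = 1.5 + (11*9.5)/(-11) = 1.5 - 9.5000 = -8.0000

y = 1.0000x - 8.0000


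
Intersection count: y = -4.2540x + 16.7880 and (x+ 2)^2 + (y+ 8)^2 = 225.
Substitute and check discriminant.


Substitute y = -4.2540x + 16.7880: (x+ 2)^2 + (-4.2540x+16.7880+ 8)^2 = 225
Expand to Ax^2 + Bx + C = 0, where b-k = 24.788
A = 1+m^2 = 19.096516
B = 2(m(b-k) - h) = 2(-4.2540*24.788 + 2) = -206.896304
C = h^2 + (b-k)^2 - r^2 = 4 + 614.444944 - 225 = 393.444944
disc = B^2-4AC = 42806.0806 - 30053.7107 = 12752.3699
disc > 0

2 intersection points


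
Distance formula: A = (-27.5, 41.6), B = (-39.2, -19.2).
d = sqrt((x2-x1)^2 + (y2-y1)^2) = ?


dx = -39.2 + 27.5 = -11.7
dy = -19.2 - 41.6 = -60.8
d = sqrt(136.89 + 3696.64) = sqrt(3833.53) = 61.9155

61.9155


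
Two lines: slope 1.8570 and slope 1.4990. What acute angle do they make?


m1-m2 = 0.358
1+m1*m2 = 3.783643
tan(theta) = |0.358/3.783643| = 0.094618
theta = arctan(|0.358/3.783643|) = 5.4051 degrees (acute angle)

5.4051 degrees


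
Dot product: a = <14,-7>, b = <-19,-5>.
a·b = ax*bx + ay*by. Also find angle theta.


a·b = 14*(-19) - 7*(-5) = -266 + 35 = -231
|a| = sqrt(196+49) = 15.6525
|b| = sqrt(361+25) = 19.6469
cos(theta) = -231/(sqrt(245)*sqrt(386)) = -231/sqrt(94570) = -0.751165
theta = arccos(-231/sqrt(94570)) = 138.6914 degrees

a·b = -231, theta = 138.6914 deg


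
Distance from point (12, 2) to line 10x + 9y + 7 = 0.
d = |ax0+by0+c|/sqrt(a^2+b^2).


|10*12 + 9*2 + 7| = |145| = 145
sqrt(100 + 81) = sqrt(181) = 13.4536
d = 145/sqrt(181) = 10.7778

10.7778


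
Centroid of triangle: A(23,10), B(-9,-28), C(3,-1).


Gx = (23- 9+3)/3 = 17/3 = 5.6667
Gy = (10- 28- 1)/3 = -19/3 = -6.3333

G = (5.6667, -6.3333)


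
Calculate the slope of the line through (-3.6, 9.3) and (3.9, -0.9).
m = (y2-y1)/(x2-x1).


dy = -0.9 - 9.3 = -10.2
dx = 3.9 + 3.6 = 7.5
m = -10.2/7.5 = -1.3600

m = -1.3600


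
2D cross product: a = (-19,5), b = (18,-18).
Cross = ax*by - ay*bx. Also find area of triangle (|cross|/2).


cross = -19*(-18) - 5*18 = 342 - 90 = 252
Triangle area = |252|/2 = 252/2 = 126.0000

cross = 252, triangle area = 126.0000


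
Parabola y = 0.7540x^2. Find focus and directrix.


a = 0.7540
1/(4a) = 0.3316
Focus = (0, 0.3316)
Directrix: y = -0.3316

Focus = (0, 0.3316), Directrix: y = -0.3316


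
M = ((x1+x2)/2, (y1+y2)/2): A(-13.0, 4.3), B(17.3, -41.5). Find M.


Mx = (-13.0 + 17.3)/2 = 4.3/2 = 2.1500
My = (4.3 - 41.5)/2 = -37.2/2 = -18.6000

(2.1500, -18.6000)


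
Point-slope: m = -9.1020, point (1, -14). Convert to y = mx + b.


y + 14 = -9.1020(x - 1)
y = -9.1020x - 14 + 9.1020*1
y = -9.1020x - 4.8980

y = -9.1020x - 4.8980


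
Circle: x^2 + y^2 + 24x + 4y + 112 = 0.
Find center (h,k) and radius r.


h = -D/2 = -24/2 = -12
k = -E/2 = -4/2 = -2
r^2 = h^2 + k^2 - F = 144 + 4 - 112 = 36
r = 6

Center (-12, -2), radius = 6


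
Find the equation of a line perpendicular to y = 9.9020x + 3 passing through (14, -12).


Perpendicular slope = -1/m1 = -1/9.9020 = -0.1010
b2 = y0 - m2*x0 = -12 + 14/9.9020 = -12 + 1.4139 = -10.5861

y = -0.1010x - 10.5861


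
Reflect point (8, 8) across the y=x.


Reflection rule for y=x: (y, x)
(8, 8) -> (8, 8)

(8, 8)


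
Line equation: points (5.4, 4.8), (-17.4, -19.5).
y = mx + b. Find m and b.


m = (-24.3)/(-22.8) = 1.0658
b = y1 - m*x1 = 4.8 - (-24.3*5.4)/(-22.8) = 4.8 - 5.7553 = -0.9553

y = 1.0658x - 0.9553


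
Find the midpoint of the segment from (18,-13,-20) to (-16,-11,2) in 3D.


Mx = (18- 16)/2 = 1.0000
My = (-13- 11)/2 = -12.0000
Mz = (-20+2)/2 = -9.0000

M = (1.0000, -12.0000, -9.0000)


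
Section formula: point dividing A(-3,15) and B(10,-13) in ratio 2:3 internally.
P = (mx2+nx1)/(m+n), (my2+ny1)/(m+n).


Px = (2*10 + 3*(-3))/5 = 11/5 = 2.2000
Py = (2*(-13) + 3*15)/5 = 19/5 = 3.8000

P = (2.2000, 3.8000)


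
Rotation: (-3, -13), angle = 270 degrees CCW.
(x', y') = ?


cos(270) = 0, sin(270) = -1
x' = -3*0 + 13*(-1) = -13
y' = -3*(-1) - 13*0 = 3

(-13, 3)


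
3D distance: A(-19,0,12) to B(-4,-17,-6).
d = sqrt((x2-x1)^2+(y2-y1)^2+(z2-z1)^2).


dx=15, dy=-17, dz=-18
d = sqrt(225+289+324) = sqrt(838) = 28.9482

28.9482


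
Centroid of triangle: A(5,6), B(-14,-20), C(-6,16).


Gx = (5- 14- 6)/3 = -15/3 = -5.0000
Gy = (6- 20+16)/3 = 2/3 = 0.6667

G = (-5.0000, 0.6667)


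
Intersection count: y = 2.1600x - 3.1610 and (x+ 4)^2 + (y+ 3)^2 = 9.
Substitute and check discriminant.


Substitute y = 2.1600x - 3.1610: (x+ 4)^2 + (2.1600x- 3.1610+ 3)^2 = 9
Expand to Ax^2 + Bx + C = 0, where b-k = -0.161
A = 1+m^2 = 5.6656
B = 2(m(b-k) - h) = 2(2.1600*(-0.161) + 4) = 7.30448
C = h^2 + (b-k)^2 - r^2 = 16 + 0.025921 - 9 = 7.025921
disc = B^2-4AC = 53.3554 - 159.2242 = -105.8688
disc < 0

0 intersection points


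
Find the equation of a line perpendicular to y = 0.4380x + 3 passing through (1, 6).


Perpendicular slope = -1/m1 = -1/0.4380 = -2.2831
b2 = y0 - m2*x0 = 6 + 1/0.4380 = 6 + 2.2831 = 8.2831

y = -2.2831x + 8.2831


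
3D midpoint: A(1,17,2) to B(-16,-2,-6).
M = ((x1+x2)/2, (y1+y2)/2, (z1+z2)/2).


Mx = (1- 16)/2 = -7.5000
My = (17- 2)/2 = 7.5000
Mz = (2- 6)/2 = -2.0000

M = (-7.5000, 7.5000, -2.0000)


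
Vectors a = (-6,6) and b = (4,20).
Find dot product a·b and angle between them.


a·b = -6*4 + 6*20 = -24 + 120 = 96
|a| = sqrt(36+36) = 8.4853
|b| = sqrt(16+400) = 20.3961
cos(theta) = 96/(sqrt(72)*sqrt(416)) = 96/sqrt(29952) = 0.554700
theta = arccos(96/sqrt(29952)) = 56.3099 degrees

a·b = 96, theta = 56.3099 deg


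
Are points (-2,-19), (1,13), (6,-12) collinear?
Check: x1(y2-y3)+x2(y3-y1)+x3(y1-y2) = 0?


-2*(13+ 12) + 1*(-12+ 19) + 6*(-19-13)
= -50 + 7 - 192 = -235

No, not collinear (determinant = -235)


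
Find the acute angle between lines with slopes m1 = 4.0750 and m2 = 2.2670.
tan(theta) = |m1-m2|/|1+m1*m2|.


m1-m2 = 1.808
1+m1*m2 = 10.238025
tan(theta) = |1.808/10.238025| = 0.176597
theta = arctan(|1.808/10.238025|) = 10.0150 degrees (acute angle)

10.0150 degrees


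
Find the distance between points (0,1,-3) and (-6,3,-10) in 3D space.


dx=-6, dy=2, dz=-7
d = sqrt(36+4+49) = sqrt(89) = 9.4340

9.4340


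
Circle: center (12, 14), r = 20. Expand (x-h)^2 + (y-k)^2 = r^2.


(x-12)^2 + (y-14)^2 = 20^2
D = -2h = -24, E = -2k = -28
F = h^2+k^2-r^2 = 144+196-400 = -60

x^2 + y^2 - 24x - 28y - 60 = 0


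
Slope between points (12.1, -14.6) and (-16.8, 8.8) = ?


dy = 8.8 + 14.6 = 23.4
dx = -16.8 - 12.1 = -28.9
m = 23.4/(-28.9) = -0.8097

m = -0.8097


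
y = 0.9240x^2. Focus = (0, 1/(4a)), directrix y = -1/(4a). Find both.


a = 0.9240
1/(4a) = 0.2706
Focus = (0, 0.2706)
Directrix: y = -0.2706

Focus = (0, 0.2706), Directrix: y = -0.2706


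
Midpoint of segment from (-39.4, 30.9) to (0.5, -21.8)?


Mx = (-39.4 + 0.5)/2 = -38.9/2 = -19.4500
My = (30.9 - 21.8)/2 = 9.1/2 = 4.5500

(-19.4500, 4.5500)


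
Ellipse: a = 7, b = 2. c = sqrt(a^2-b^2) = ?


c^2 = 7^2 - 2^2 = 49 - 4 = 45
c = sqrt(45) = 6.7082

c = 6.7082


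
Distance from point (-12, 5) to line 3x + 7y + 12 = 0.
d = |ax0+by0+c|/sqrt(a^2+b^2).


|3*(-12) + 7*5 + 12| = |11| = 11
sqrt(9 + 49) = sqrt(58) = 7.6158
d = 11/sqrt(58) = 1.4444

1.4444


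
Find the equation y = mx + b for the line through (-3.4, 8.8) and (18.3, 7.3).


m = (-1.5)/(21.7) = -0.0691
b = y1 - m*x1 = 8.8 - (-1.5*(-3.4))/(21.7) = 8.8 - 0.2350 = 8.5650

y = -0.0691x + 8.5650


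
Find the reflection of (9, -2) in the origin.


Reflection rule for origin: (-x, -y)
(9, -2) -> (-9, 2)

(-9, 2)


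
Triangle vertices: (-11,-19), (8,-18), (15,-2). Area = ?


-11*(-18+ 2) = 176
8*(-2+ 19) = 136
15*(-19+ 18) = -15
sum = 297
Area = |297|/2 = 148.5000

148.5000 sq units


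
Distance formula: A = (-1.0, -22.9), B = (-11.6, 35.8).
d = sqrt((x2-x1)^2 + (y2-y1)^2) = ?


dx = -11.6 + 1.0 = -10.6
dy = 35.8 + 22.9 = 58.7
d = sqrt(112.36 + 3445.69) = sqrt(3558.05) = 59.6494

59.6494


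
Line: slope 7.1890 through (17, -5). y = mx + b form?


y + 5 = 7.1890(x - 17)
y = 7.1890x - 5 - 7.1890*17
y = 7.1890x - 127.2130

y = 7.1890x - 127.2130


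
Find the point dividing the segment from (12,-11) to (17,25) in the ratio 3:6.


Px = (3*17 + 6*12)/9 = 123/9 = 13.6667
Py = (3*25 + 6*(-11))/9 = 9/9 = 1.0000

P = (13.6667, 1.0000)


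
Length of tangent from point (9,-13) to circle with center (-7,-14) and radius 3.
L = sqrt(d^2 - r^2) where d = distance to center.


d = sqrt((9+ 7)^2 + (-13+ 14)^2) = sqrt(256+1) = 16.0312
L = sqrt(257.0000 - 9) = sqrt(248.0000) = 15.7480

15.7480


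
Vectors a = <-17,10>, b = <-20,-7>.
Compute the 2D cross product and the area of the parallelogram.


cross = -17*(-7) - 10*(-20) = 119 + 200 = 319
Parallelogram area = |319| = 319

cross = 319, parallelogram area = 319


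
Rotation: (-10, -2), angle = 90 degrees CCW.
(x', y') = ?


cos(90) = 0, sin(90) = 1
x' = -10*0 + 2*1 = 2
y' = -10*1 - 2*0 = -10

(2, -10)


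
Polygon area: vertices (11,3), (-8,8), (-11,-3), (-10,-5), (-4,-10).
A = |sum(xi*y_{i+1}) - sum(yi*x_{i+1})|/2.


sum(xi*y_{i+1}) = 11*8 - 8*(-3) - 11*(-5) - 10*(-10) - 4*3 = 255
sum(yi*x_{i+1}) = 3*(-8) + 8*(-11) - 3*(-10) - 5*(-4) - 10*11 = -172
Area = |255 + 172|/2 = 427/2 = 213.5000

213.5000 sq units


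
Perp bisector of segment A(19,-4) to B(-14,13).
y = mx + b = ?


Midpoint = (2.5, 4.5)
Slope of AB = dy/dx = 17/(-33) = -0.5152
Perp slope = -dx/dy = 33/17 = 1.9412
b = My - (perp slope)*Mx = 4.5 + (-33*2.5)/17 = 4.5 - 4.8529 = -0.3529

y = 1.9412x - 0.3529


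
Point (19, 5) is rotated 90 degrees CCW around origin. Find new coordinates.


cos(90) = 0, sin(90) = 1
x' = 19*0 - 5*1 = -5
y' = 19*1 + 5*0 = 19

(-5, 19)


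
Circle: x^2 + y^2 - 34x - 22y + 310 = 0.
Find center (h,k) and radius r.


h = -D/2 = 34/2 = 17
k = -E/2 = 22/2 = 11
r^2 = h^2 + k^2 - F = 289 + 121 - 310 = 100
r = 10

Center (17, 11), radius = 10


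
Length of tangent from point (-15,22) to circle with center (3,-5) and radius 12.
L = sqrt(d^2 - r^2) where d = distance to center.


d = sqrt((-15-3)^2 + (22+ 5)^2) = sqrt(324+729) = 32.4500
L = sqrt(1053.0000 - 144) = sqrt(909.0000) = 30.1496

30.1496


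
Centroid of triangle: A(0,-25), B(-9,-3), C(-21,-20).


Gx = (0- 9- 21)/3 = -30/3 = -10.0000
Gy = (-25- 3- 20)/3 = -48/3 = -16.0000

G = (-10.0000, -16.0000)


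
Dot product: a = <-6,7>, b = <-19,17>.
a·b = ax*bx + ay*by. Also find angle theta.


a·b = -6*(-19) + 7*17 = 114 + 119 = 233
|a| = sqrt(36+49) = 9.2195
|b| = sqrt(361+289) = 25.4951
cos(theta) = 233/(sqrt(85)*sqrt(650)) = 233/sqrt(55250) = 0.991265
theta = arccos(233/sqrt(55250)) = 7.5785 degrees

a·b = 233, theta = 7.5785 deg


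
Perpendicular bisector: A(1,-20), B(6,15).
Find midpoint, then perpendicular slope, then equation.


Midpoint = (3.5, -2.5)
Slope of AB = dy/dx = 35/5 = 7.0000
Perp slope = -dx/dy = -5/35 = -0.1429
b = My - (perp slope)*Mx = -2.5 + (5*3.5)/35 = -2.5 + 0.5000 = -2.0000

y = -0.1429x - 2.0000


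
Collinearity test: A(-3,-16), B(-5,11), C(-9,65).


-3*(11-65) - 5*(65+ 16) - 9*(-16-11)
= 162 - 405 + 243 = 0

Yes, collinear (determinant = 0)


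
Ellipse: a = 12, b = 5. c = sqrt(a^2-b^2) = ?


c^2 = 12^2 - 5^2 = 144 - 25 = 119
c = sqrt(119) = 10.9087

c = 10.9087


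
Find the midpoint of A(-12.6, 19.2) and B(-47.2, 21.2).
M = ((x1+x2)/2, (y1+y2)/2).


Mx = (-12.6 - 47.2)/2 = -59.8/2 = -29.9000
My = (19.2 + 21.2)/2 = 40.4/2 = 20.2000

(-29.9000, 20.2000)


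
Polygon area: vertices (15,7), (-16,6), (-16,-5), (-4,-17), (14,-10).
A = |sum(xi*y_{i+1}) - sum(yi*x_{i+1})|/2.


sum(xi*y_{i+1}) = 15*6 - 16*(-5) - 16*(-17) - 4*(-10) + 14*7 = 580
sum(yi*x_{i+1}) = 7*(-16) + 6*(-16) - 5*(-4) - 17*14 - 10*15 = -576
Area = |580 + 576|/2 = 1156/2 = 578.0000

578.0000 sq units


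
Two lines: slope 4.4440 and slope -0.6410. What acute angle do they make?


m1-m2 = 5.085
1+m1*m2 = -1.848604
tan(theta) = |5.085/(-1.848604)| = 2.750724
theta = arctan(|5.085/(-1.848604)|) = 70.0217 degrees (acute angle)

70.0217 degrees


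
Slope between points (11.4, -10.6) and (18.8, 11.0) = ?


dy = 11.0 + 10.6 = 21.6
dx = 18.8 - 11.4 = 7.4
m = 21.6/7.4 = 2.9189

m = 2.9189


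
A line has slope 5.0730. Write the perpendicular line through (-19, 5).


Perpendicular slope = -1/m1 = -1/5.0730 = -0.1971
b2 = y0 - m2*x0 = 5 - 19/5.0730 = 5 - 3.7453 = 1.2547

y = -0.1971x + 1.2547


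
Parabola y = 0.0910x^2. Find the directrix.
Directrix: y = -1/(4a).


a = 0.0910
1/(4a) = 2.7473
directrix: y = -2.7473 = -2.7473

y = -2.7473


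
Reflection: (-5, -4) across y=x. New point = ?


Reflection rule for y=x: (y, x)
(-5, -4) -> (-4, -5)

(-4, -5)


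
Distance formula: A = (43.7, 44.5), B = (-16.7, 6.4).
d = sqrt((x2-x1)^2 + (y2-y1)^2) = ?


dx = -16.7 - 43.7 = -60.4
dy = 6.4 - 44.5 = -38.1
d = sqrt(3648.16 + 1451.61) = sqrt(5099.77) = 71.4127

71.4127


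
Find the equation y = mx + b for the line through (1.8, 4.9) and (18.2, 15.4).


m = (10.5)/(16.4) = 0.6402
b = y1 - m*x1 = 4.9 - (10.5*1.8)/(16.4) = 4.9 - 1.1524 = 3.7476

y = 0.6402x + 3.7476


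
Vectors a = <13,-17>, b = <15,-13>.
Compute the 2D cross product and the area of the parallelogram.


cross = 13*(-13) + 17*15 = -169 + 255 = 86
Parallelogram area = |86| = 86

cross = 86, parallelogram area = 86


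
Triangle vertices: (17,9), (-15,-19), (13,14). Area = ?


17*(-19-14) = -561
-15*(14-9) = -75
13*(9+ 19) = 364
sum = -272
Area = |-272|/2 = 136.0000

136.0000 sq units


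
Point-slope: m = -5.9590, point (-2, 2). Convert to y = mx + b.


y - 2 = -5.9590(x + 2)
y = -5.9590x + 2 + 5.9590*(-2)
y = -5.9590x - 9.9180

y = -5.9590x - 9.9180


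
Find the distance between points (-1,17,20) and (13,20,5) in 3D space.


dx=14, dy=3, dz=-15
d = sqrt(196+9+225) = sqrt(430) = 20.7364

20.7364


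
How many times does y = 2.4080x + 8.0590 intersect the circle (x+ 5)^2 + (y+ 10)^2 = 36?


Substitute y = 2.4080x + 8.0590: (x+ 5)^2 + (2.4080x+8.0590+ 10)^2 = 36
Expand to Ax^2 + Bx + C = 0, where b-k = 18.059
A = 1+m^2 = 6.798464
B = 2(m(b-k) - h) = 2(2.4080*18.059 + 5) = 96.972144
C = h^2 + (b-k)^2 - r^2 = 25 + 326.127481 - 36 = 315.127481
disc = B^2-4AC = 9403.5967 - 8569.5313 = 834.0654
disc > 0

2 intersection points


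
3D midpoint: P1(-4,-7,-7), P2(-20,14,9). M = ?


Mx = (-4- 20)/2 = -12.0000
My = (-7+14)/2 = 3.5000
Mz = (-7+9)/2 = 1.0000

M = (-12.0000, 3.5000, 1.0000)


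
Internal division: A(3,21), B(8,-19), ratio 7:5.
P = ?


Px = (7*8 + 5*3)/12 = 71/12 = 5.9167
Py = (7*(-19) + 5*21)/12 = -28/12 = -2.3333

P = (5.9167, -2.3333)


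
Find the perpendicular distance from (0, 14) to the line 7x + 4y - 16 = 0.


|7*0 + 4*14 - 16| = |40| = 40
sqrt(49 + 16) = sqrt(65) = 8.0623
d = 40/sqrt(65) = 4.9614

4.9614


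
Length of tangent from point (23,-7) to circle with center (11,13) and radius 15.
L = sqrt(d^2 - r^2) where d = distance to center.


d = sqrt((23-11)^2 + (-7-13)^2) = sqrt(144+400) = 23.3238
L = sqrt(544.0000 - 225) = sqrt(319.0000) = 17.8606

17.8606


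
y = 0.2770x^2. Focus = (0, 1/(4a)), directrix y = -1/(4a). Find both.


a = 0.2770
1/(4a) = 0.9025
Focus = (0, 0.9025)
Directrix: y = -0.9025

Focus = (0, 0.9025), Directrix: y = -0.9025


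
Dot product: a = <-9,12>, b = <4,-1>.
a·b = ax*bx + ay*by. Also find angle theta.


a·b = -9*4 + 12*(-1) = -36 - 12 = -48
|a| = sqrt(81+144) = 15.0000
|b| = sqrt(16+1) = 4.1231
cos(theta) = -48/(sqrt(225)*sqrt(17)) = -48/sqrt(3825) = -0.776114
theta = arccos(-48/sqrt(3825)) = 140.9061 degrees

a·b = -48, theta = 140.9061 deg


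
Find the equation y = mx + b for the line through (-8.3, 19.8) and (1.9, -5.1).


m = (-24.9)/(10.2) = -2.4412
b = y1 - m*x1 = 19.8 - (-24.9*(-8.3))/(10.2) = 19.8 - 20.2618 = -0.4618

y = -2.4412x - 0.4618


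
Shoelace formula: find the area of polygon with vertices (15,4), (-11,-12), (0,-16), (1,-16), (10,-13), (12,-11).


sum(xi*y_{i+1}) = 15*(-12) - 11*(-16) + 0*(-16) + 1*(-13) + 10*(-11) + 12*4 = -79
sum(yi*x_{i+1}) = 4*(-11) - 12*0 - 16*1 - 16*10 - 13*12 - 11*15 = -541
Area = |-79 + 541|/2 = 462/2 = 231.0000

231.0000 sq units


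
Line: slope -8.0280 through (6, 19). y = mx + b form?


y - 19 = -8.0280(x - 6)
y = -8.0280x + 19 + 8.0280*6
y = -8.0280x + 67.1680

y = -8.0280x + 67.1680


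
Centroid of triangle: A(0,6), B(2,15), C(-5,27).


Gx = (0+2- 5)/3 = -3/3 = -1.0000
Gy = (6+15+27)/3 = 48/3 = 16.0000

G = (-1.0000, 16.0000)


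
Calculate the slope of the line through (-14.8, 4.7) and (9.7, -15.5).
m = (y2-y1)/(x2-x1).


dy = -15.5 - 4.7 = -20.2
dx = 9.7 + 14.8 = 24.5
m = -20.2/24.5 = -0.8245

m = -0.8245


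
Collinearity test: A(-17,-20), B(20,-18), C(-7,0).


-17*(-18-0) + 20*(0+ 20) - 7*(-20+ 18)
= 306 + 400 + 14 = 720

No, not collinear (determinant = 720)


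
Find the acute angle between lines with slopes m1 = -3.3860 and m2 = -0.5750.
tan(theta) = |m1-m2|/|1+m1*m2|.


m1-m2 = -2.811
1+m1*m2 = 2.94695
tan(theta) = |-2.811/2.94695| = 0.953868
theta = arctan(|-2.811/2.94695|) = 43.6475 degrees (acute angle)

43.6475 degrees


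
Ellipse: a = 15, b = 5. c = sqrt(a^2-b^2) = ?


c^2 = 15^2 - 5^2 = 225 - 25 = 200
c = sqrt(200) = 14.1421

c = 14.1421


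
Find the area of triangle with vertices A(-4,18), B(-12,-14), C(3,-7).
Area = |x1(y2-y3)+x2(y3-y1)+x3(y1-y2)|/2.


-4*(-14+ 7) = 28
-12*(-7-18) = 300
3*(18+ 14) = 96
sum = 424
Area = |424|/2 = 212.0000

212.0000 sq units


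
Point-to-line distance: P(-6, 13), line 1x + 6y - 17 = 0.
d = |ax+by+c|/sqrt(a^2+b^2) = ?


|1*(-6) + 6*13 - 17| = |55| = 55
sqrt(1 + 36) = sqrt(37) = 6.0828
d = 55/sqrt(37) = 9.0419

9.0419


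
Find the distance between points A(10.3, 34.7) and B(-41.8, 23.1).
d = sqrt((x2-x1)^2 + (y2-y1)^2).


dx = -41.8 - 10.3 = -52.1
dy = 23.1 - 34.7 = -11.6
d = sqrt(2714.41 + 134.56) = sqrt(2848.97) = 53.3757

53.3757


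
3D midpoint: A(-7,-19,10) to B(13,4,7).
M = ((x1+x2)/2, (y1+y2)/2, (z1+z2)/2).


Mx = (-7+13)/2 = 3.0000
My = (-19+4)/2 = -7.5000
Mz = (10+7)/2 = 8.5000

M = (3.0000, -7.5000, 8.5000)


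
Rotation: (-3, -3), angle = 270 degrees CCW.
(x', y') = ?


cos(270) = 0, sin(270) = -1
x' = -3*0 + 3*(-1) = -3
y' = -3*(-1) - 3*0 = 3

(-3, 3)


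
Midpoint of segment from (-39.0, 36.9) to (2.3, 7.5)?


Mx = (-39.0 + 2.3)/2 = -36.7/2 = -18.3500
My = (36.9 + 7.5)/2 = 44.4/2 = 22.2000

(-18.3500, 22.2000)


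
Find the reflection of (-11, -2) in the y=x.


Reflection rule for y=x: (y, x)
(-11, -2) -> (-2, -11)

(-2, -11)


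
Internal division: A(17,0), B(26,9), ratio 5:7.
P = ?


Px = (5*26 + 7*17)/12 = 249/12 = 20.7500
Py = (5*9 + 7*0)/12 = 45/12 = 3.7500

P = (20.7500, 3.7500)


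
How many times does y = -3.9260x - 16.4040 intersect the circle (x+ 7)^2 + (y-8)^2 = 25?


Substitute y = -3.9260x - 16.4040: (x+ 7)^2 + (-3.9260x- 16.4040-8)^2 = 25
Expand to Ax^2 + Bx + C = 0, where b-k = -24.404
A = 1+m^2 = 16.413476
B = 2(m(b-k) - h) = 2(-3.9260*(-24.404) + 7) = 205.620208
C = h^2 + (b-k)^2 - r^2 = 49 + 595.555216 - 25 = 619.555216
disc = B^2-4AC = 42279.6699 - 40676.2187 = 1603.4512
disc > 0

2 intersection points


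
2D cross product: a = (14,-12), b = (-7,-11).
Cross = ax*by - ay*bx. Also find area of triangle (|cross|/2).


cross = 14*(-11) + 12*(-7) = -154 - 84 = -238
Triangle area = |-238|/2 = 238/2 = 119.0000

cross = -238, triangle area = 119.0000


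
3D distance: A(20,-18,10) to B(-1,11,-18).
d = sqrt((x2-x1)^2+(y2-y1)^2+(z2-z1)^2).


dx=-21, dy=29, dz=-28
d = sqrt(441+841+784) = sqrt(2066) = 45.4533

45.4533


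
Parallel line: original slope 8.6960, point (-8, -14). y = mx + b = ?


Parallel lines have equal slopes.
m2 = 8.6960
b2 = -14 - 8.6960*(-8) = 55.5680

y = 8.6960x + 55.5680


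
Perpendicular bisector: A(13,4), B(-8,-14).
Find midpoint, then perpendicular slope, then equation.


Midpoint = (2.5, -5)
Slope of AB = dy/dx = -18/(-21) = 0.8571
Perp slope = -dx/dy = -21/18 = -1.1667
b = My - (perp slope)*Mx = -5 + (-21*2.5)/(-18) = -5 + 2.9167 = -2.0833

y = -1.1667x - 2.0833


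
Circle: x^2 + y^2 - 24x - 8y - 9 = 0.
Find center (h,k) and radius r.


h = -D/2 = 24/2 = 12
k = -E/2 = 8/2 = 4
r^2 = h^2 + k^2 - F = 144 + 16 + 9 = 169
r = 13

Center (12, 4), radius = 13


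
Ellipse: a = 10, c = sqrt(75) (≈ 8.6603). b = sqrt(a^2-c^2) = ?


b^2 = 10^2 - (sqrt(75))^2 = 100 - 75 = 25
b = sqrt(25) = 5

b = 5


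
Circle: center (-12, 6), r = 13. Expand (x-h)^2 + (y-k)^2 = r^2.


(x+ 12)^2 + (y-6)^2 = 13^2
D = -2h = 24, E = -2k = -12
F = h^2+k^2-r^2 = 144+36-169 = 11

x^2 + y^2 + 24x - 12y + 11 = 0


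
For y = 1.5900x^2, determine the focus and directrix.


a = 1.5900
1/(4a) = 0.1572
Focus = (0, 0.1572)
Directrix: y = -0.1572

Focus = (0, 0.1572), Directrix: y = -0.1572


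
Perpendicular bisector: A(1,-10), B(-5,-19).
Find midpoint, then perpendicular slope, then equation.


Midpoint = (-2, -14.5)
Slope of AB = dy/dx = -9/(-6) = 1.5000
Perp slope = -dx/dy = -6/9 = -0.6667
b = My - (perp slope)*Mx = -14.5 + (-6*(-2))/(-9) = -14.5 - 1.3333 = -15.8333

y = -0.6667x - 15.8333


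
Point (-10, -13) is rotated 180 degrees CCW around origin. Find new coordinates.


cos(180) = -1, sin(180) = 0
x' = -10*(-1) + 13*0 = 10
y' = -10*0 - 13*(-1) = 13

(10, 13)


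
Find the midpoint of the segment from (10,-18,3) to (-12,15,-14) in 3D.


Mx = (10- 12)/2 = -1.0000
My = (-18+15)/2 = -1.5000
Mz = (3- 14)/2 = -5.5000

M = (-1.0000, -1.5000, -5.5000)


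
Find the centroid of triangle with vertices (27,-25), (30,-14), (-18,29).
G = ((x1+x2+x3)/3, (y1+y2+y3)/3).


Gx = (27+30- 18)/3 = 39/3 = 13.0000
Gy = (-25- 14+29)/3 = -10/3 = -3.3333

G = (13.0000, -3.3333)


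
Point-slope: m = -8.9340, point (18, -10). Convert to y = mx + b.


y + 10 = -8.9340(x - 18)
y = -8.9340x - 10 + 8.9340*18
y = -8.9340x + 150.8120

y = -8.9340x + 150.8120


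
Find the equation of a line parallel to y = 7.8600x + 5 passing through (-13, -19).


Parallel lines have equal slopes.
m2 = 7.8600
b2 = -19 - 7.8600*(-13) = 83.1800

y = 7.8600x + 83.1800


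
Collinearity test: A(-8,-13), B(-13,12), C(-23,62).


-8*(12-62) - 13*(62+ 13) - 23*(-13-12)
= 400 - 975 + 575 = 0

Yes, collinear (determinant = 0)


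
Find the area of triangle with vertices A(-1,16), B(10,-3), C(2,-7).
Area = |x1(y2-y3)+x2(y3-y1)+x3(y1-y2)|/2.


-1*(-3+ 7) = -4
10*(-7-16) = -230
2*(16+ 3) = 38
sum = -196
Area = |-196|/2 = 98.0000

98.0000 sq units


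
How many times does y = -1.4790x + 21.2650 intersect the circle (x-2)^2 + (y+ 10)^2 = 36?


Substitute y = -1.4790x + 21.2650: (x-2)^2 + (-1.4790x+21.2650+ 10)^2 = 36
Expand to Ax^2 + Bx + C = 0, where b-k = 31.265
A = 1+m^2 = 3.187441
B = 2(m(b-k) - h) = 2(-1.4790*31.265 - 2) = -96.48187
C = h^2 + (b-k)^2 - r^2 = 4 + 977.500225 - 36 = 945.500225
disc = B^2-4AC = 9308.7512 - 12054.9047 = -2746.1535
disc < 0

0 intersection points


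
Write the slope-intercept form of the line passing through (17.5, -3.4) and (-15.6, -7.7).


m = (-4.3)/(-33.1) = 0.1299
b = y1 - m*x1 = -3.4 - (-4.3*17.5)/(-33.1) = -3.4 - 2.2734 = -5.6734

y = 0.1299x - 5.6734


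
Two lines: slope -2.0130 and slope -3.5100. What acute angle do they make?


m1-m2 = 1.497
1+m1*m2 = 8.06563
tan(theta) = |1.497/8.06563| = 0.185602
theta = arctan(|1.497/8.06563|) = 10.5146 degrees (acute angle)

10.5146 degrees


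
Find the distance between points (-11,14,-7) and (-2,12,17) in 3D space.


dx=9, dy=-2, dz=24
d = sqrt(81+4+576) = sqrt(661) = 25.7099

25.7099


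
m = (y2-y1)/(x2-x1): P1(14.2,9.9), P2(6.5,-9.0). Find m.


dy = -9.0 - 9.9 = -18.9
dx = 6.5 - 14.2 = -7.7
m = -18.9/(-7.7) = 2.4545

m = 2.4545


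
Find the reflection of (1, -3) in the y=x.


Reflection rule for y=x: (y, x)
(1, -3) -> (-3, 1)

(-3, 1)


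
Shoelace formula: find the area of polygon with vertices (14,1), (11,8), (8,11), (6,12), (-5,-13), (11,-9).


sum(xi*y_{i+1}) = 14*8 + 11*11 + 8*12 + 6*(-13) - 5*(-9) + 11*1 = 307
sum(yi*x_{i+1}) = 1*11 + 8*8 + 11*6 + 12*(-5) - 13*11 - 9*14 = -188
Area = |307 + 188|/2 = 495/2 = 247.5000

247.5000 sq units


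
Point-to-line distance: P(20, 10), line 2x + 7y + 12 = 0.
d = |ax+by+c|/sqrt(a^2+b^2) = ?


|2*20 + 7*10 + 12| = |122| = 122
sqrt(4 + 49) = sqrt(53) = 7.2801
d = 122/sqrt(53) = 16.7580

16.7580


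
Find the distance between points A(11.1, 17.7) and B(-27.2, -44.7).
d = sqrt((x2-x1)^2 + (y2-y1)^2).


dx = -27.2 - 11.1 = -38.3
dy = -44.7 - 17.7 = -62.4
d = sqrt(1466.89 + 3893.76) = sqrt(5360.65) = 73.2165

73.2165


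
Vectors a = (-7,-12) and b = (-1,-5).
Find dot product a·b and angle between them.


a·b = -7*(-1) - 12*(-5) = 7 + 60 = 67
|a| = sqrt(49+144) = 13.8924
|b| = sqrt(1+25) = 5.0990
cos(theta) = 67/(sqrt(193)*sqrt(26)) = 67/sqrt(5018) = 0.945822
theta = arccos(67/sqrt(5018)) = 18.9465 degrees

a·b = 67, theta = 18.9465 deg


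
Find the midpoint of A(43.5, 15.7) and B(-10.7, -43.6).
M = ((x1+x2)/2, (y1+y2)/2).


Mx = (43.5 - 10.7)/2 = 32.8/2 = 16.4000
My = (15.7 - 43.6)/2 = -27.9/2 = -13.9500

(16.4000, -13.9500)


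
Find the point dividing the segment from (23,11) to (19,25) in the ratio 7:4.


Px = (7*19 + 4*23)/11 = 225/11 = 20.4545
Py = (7*25 + 4*11)/11 = 219/11 = 19.9091

P = (20.4545, 19.9091)


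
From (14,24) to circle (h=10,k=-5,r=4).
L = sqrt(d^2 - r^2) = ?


d = sqrt((14-10)^2 + (24+ 5)^2) = sqrt(16+841) = 29.2746
L = sqrt(857.0000 - 16) = sqrt(841.0000) = 29.0000

29.0000


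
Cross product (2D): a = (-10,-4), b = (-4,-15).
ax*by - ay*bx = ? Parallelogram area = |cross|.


cross = -10*(-15) + 4*(-4) = 150 - 16 = 134
Parallelogram area = |134| = 134

cross = 134, parallelogram area = 134


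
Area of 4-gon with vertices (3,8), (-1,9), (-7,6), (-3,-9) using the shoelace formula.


sum(xi*y_{i+1}) = 3*9 - 1*6 - 7*(-9) - 3*8 = 60
sum(yi*x_{i+1}) = 8*(-1) + 9*(-7) + 6*(-3) - 9*3 = -116
Area = |60 + 116|/2 = 176/2 = 88.0000

88.0000 sq units


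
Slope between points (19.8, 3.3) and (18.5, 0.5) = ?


dy = 0.5 - 3.3 = -2.8
dx = 18.5 - 19.8 = -1.3
m = -2.8/(-1.3) = 2.1538

m = 2.1538


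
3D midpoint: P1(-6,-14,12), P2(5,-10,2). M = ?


Mx = (-6+5)/2 = -0.5000
My = (-14- 10)/2 = -12.0000
Mz = (12+2)/2 = 7.0000

M = (-0.5000, -12.0000, 7.0000)


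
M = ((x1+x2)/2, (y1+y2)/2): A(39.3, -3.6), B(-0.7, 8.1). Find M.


Mx = (39.3 - 0.7)/2 = 38.6/2 = 19.3000
My = (-3.6 + 8.1)/2 = 4.5/2 = 2.2500

(19.3000, 2.2500)


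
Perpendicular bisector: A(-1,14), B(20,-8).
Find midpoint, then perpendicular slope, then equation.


Midpoint = (9.5, 3)
Slope of AB = dy/dx = -22/21 = -1.0476
Perp slope = -dx/dy = 21/22 = 0.9545
b = My - (perp slope)*Mx = 3 + (21*9.5)/(-22) = 3 - 9.0682 = -6.0682

y = 0.9545x - 6.0682


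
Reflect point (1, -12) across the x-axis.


Reflection rule for x-axis: (x, -y)
(1, -12) -> (1, 12)

(1, 12)


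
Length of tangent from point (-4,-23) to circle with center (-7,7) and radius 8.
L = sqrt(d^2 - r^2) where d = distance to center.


d = sqrt((-4+ 7)^2 + (-23-7)^2) = sqrt(9+900) = 30.1496
L = sqrt(909.0000 - 64) = sqrt(845.0000) = 29.0689

29.0689


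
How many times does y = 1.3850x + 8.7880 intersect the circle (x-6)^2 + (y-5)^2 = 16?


Substitute y = 1.3850x + 8.7880: (x-6)^2 + (1.3850x+8.7880-5)^2 = 16
Expand to Ax^2 + Bx + C = 0, where b-k = 3.788
A = 1+m^2 = 2.918225
B = 2(m(b-k) - h) = 2(1.3850*3.788 - 6) = -1.50724
C = h^2 + (b-k)^2 - r^2 = 36 + 14.348944 - 16 = 34.348944
disc = B^2-4AC = 2.2718 - 400.9518 = -398.6800
disc < 0

0 intersection points


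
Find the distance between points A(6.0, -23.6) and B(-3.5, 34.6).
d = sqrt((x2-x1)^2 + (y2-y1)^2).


dx = -3.5 - 6.0 = -9.5
dy = 34.6 + 23.6 = 58.2
d = sqrt(90.25 + 3387.24) = sqrt(3477.49) = 58.9702

58.9702


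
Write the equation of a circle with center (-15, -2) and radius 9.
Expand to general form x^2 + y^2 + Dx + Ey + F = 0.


(x+ 15)^2 + (y+ 2)^2 = 9^2
D = -2h = 30, E = -2k = 4
F = h^2+k^2-r^2 = 225+4-81 = 148

x^2 + y^2 + 30x + 4y + 148 = 0


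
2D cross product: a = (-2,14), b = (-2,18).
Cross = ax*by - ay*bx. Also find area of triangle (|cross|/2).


cross = -2*18 - 14*(-2) = -36 + 28 = -8
Triangle area = |-8|/2 = 8/2 = 4.0000

cross = -8, triangle area = 4.0000


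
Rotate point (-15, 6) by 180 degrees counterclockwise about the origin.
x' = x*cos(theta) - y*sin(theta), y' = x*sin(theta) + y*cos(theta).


cos(180) = -1, sin(180) = 0
x' = -15*(-1) - 6*0 = 15
y' = -15*0 + 6*(-1) = -6

(15, -6)


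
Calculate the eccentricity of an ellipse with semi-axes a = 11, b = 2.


c = sqrt(121-4) = sqrt(117) = 10.8167
e = c/a = sqrt(117)/11 = 0.9833

e = 0.9833


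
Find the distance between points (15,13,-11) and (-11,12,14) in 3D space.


dx=-26, dy=-1, dz=25
d = sqrt(676+1+625) = sqrt(1302) = 36.0832

36.0832


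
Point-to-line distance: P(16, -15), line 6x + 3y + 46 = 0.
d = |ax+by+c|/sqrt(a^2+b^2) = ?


|6*16 + 3*(-15) + 46| = |97| = 97
sqrt(36 + 9) = sqrt(45) = 6.7082
d = 97/sqrt(45) = 14.4599

14.4599


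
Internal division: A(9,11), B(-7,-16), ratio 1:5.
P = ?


Px = (1*(-7) + 5*9)/6 = 38/6 = 6.3333
Py = (1*(-16) + 5*11)/6 = 39/6 = 6.5000

P = (6.3333, 6.5000)


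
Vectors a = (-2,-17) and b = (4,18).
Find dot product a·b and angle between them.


a·b = -2*4 - 17*18 = -8 - 306 = -314
|a| = sqrt(4+289) = 17.1172
|b| = sqrt(16+324) = 18.4391
cos(theta) = -314/(sqrt(293)*sqrt(340)) = -314/sqrt(99620) = -0.994847
theta = arccos(-314/sqrt(99620)) = 174.1810 degrees

a·b = -314, theta = 174.1810 deg


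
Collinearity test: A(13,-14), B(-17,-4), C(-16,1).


13*(-4-1) - 17*(1+ 14) - 16*(-14+ 4)
= -65 - 255 + 160 = -160

No, not collinear (determinant = -160)


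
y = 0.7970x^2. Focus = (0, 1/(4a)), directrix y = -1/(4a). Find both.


a = 0.7970
1/(4a) = 0.3137
Focus = (0, 0.3137)
Directrix: y = -0.3137

Focus = (0, 0.3137), Directrix: y = -0.3137


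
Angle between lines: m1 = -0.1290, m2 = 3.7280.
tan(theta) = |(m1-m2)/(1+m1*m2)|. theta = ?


m1-m2 = -3.857
1+m1*m2 = 0.519088
tan(theta) = |-3.857/0.519088| = 7.430339
theta = arctan(|-3.857/0.519088|) = 82.3350 degrees (acute angle)

82.3350 degrees


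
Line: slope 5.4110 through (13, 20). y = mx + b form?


y - 20 = 5.4110(x - 13)
y = 5.4110x + 20 - 5.4110*13
y = 5.4110x - 50.3430

y = 5.4110x - 50.3430


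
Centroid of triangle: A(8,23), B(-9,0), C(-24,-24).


Gx = (8- 9- 24)/3 = -25/3 = -8.3333
Gy = (23+0- 24)/3 = -1/3 = -0.3333

G = (-8.3333, -0.3333)


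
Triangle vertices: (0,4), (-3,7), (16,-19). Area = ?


0*(7+ 19) = 0
-3*(-19-4) = 69
16*(4-7) = -48
sum = 21
Area = |21|/2 = 10.5000

10.5000 sq units


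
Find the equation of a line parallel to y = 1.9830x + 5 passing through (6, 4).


Parallel lines have equal slopes.
m2 = 1.9830
b2 = 4 - 1.9830*6 = -7.8980

y = 1.9830x - 7.8980


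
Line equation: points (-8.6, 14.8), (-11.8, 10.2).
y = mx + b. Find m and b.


m = (-4.6)/(-3.2) = 1.4375
b = y1 - m*x1 = 14.8 - (-4.6*(-8.6))/(-3.2) = 14.8 + 12.3625 = 27.1625

y = 1.4375x + 27.1625


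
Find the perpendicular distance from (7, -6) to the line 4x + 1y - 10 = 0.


|4*7 + 1*(-6) - 10| = |12| = 12
sqrt(16 + 1) = sqrt(17) = 4.1231
d = 12/sqrt(17) = 2.9104

2.9104


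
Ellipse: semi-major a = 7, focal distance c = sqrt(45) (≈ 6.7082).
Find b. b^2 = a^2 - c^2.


b^2 = 7^2 - (sqrt(45))^2 = 49 - 45 = 4
b = sqrt(4) = 2

b = 2


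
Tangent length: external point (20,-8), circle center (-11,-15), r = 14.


d = sqrt((20+ 11)^2 + (-8+ 15)^2) = sqrt(961+49) = 31.7805
L = sqrt(1010.0000 - 196) = sqrt(814.0000) = 28.5307

28.5307


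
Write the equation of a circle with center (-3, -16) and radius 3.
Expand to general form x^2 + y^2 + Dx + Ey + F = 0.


(x+ 3)^2 + (y+ 16)^2 = 3^2
D = -2h = 6, E = -2k = 32
F = h^2+k^2-r^2 = 9+256-9 = 256

x^2 + y^2 + 6x + 32y + 256 = 0


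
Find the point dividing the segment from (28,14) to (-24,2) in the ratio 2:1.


Px = (2*(-24) + 1*28)/3 = -20/3 = -6.6667
Py = (2*2 + 1*14)/3 = 18/3 = 6.0000

P = (-6.6667, 6.0000)


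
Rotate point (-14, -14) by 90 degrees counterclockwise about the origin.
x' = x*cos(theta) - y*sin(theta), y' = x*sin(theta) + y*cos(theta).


cos(90) = 0, sin(90) = 1
x' = -14*0 + 14*1 = 14
y' = -14*1 - 14*0 = -14

(14, -14)


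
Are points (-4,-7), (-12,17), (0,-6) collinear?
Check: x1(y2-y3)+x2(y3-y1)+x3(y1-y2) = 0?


-4*(17+ 6) - 12*(-6+ 7) + 0*(-7-17)
= -92 - 12 + 0 = -104

No, not collinear (determinant = -104)


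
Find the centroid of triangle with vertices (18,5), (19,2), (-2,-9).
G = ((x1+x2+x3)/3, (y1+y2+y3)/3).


Gx = (18+19- 2)/3 = 35/3 = 11.6667
Gy = (5+2- 9)/3 = -2/3 = -0.6667

G = (11.6667, -0.6667)


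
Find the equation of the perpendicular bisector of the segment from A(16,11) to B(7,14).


Midpoint = (11.5, 12.5)
Slope of AB = dy/dx = 3/(-9) = -0.3333
Perp slope = -dx/dy = 9/3 = 3.0000
b = My - (perp slope)*Mx = 12.5 + (-9*11.5)/3 = 12.5 - 34.5000 = -22.0000

y = 3.0000x - 22.0000


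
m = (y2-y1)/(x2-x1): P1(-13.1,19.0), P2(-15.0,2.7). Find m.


dy = 2.7 - 19.0 = -16.3
dx = -15.0 + 13.1 = -1.9
m = -16.3/(-1.9) = 8.5789

m = 8.5789


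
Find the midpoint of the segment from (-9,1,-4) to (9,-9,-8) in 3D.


Mx = (-9+9)/2 = 0
My = (1- 9)/2 = -4.0000
Mz = (-4- 8)/2 = -6.0000

M = (0, -4.0000, -6.0000)


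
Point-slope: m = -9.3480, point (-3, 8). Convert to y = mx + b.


y - 8 = -9.3480(x + 3)
y = -9.3480x + 8 + 9.3480*(-3)
y = -9.3480x - 20.0440

y = -9.3480x - 20.0440


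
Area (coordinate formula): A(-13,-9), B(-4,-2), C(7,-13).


-13*(-2+ 13) = -143
-4*(-13+ 9) = 16
7*(-9+ 2) = -49
sum = -176
Area = |-176|/2 = 88.0000

88.0000 sq units


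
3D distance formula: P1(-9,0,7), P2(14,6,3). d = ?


dx=23, dy=6, dz=-4
d = sqrt(529+36+16) = sqrt(581) = 24.1039

24.1039


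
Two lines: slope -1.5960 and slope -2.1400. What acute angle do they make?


m1-m2 = 0.544
1+m1*m2 = 4.41544
tan(theta) = |0.544/4.41544| = 0.123204
theta = arctan(|0.544/4.41544|) = 7.0237 degrees (acute angle)

7.0237 degrees


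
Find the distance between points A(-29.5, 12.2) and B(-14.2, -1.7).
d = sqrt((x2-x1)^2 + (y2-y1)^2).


dx = -14.2 + 29.5 = 15.3
dy = -1.7 - 12.2 = -13.9
d = sqrt(234.09 + 193.21) = sqrt(427.3) = 20.6712

20.6712


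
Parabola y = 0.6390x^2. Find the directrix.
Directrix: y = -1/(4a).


a = 0.6390
1/(4a) = 0.3912
directrix: y = -0.3912 = -0.3912

y = -0.3912


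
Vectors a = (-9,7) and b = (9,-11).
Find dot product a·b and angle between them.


a·b = -9*9 + 7*(-11) = -81 - 77 = -158
|a| = sqrt(81+49) = 11.4018
|b| = sqrt(81+121) = 14.2127
cos(theta) = -158/(sqrt(130)*sqrt(202)) = -158/sqrt(26260) = -0.975011
theta = arccos(-158/sqrt(26260)) = 167.1644 degrees

a·b = -158, theta = 167.1644 deg


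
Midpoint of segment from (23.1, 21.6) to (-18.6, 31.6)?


Mx = (23.1 - 18.6)/2 = 4.5/2 = 2.2500
My = (21.6 + 31.6)/2 = 53.2/2 = 26.6000

(2.2500, 26.6000)


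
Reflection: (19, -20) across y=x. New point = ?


Reflection rule for y=x: (y, x)
(19, -20) -> (-20, 19)

(-20, 19)


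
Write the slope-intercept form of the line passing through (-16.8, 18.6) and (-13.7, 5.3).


m = (-13.3)/(3.1) = -4.2903
b = y1 - m*x1 = 18.6 - (-13.3*(-16.8))/(3.1) = 18.6 - 72.0774 = -53.4774

y = -4.2903x - 53.4774


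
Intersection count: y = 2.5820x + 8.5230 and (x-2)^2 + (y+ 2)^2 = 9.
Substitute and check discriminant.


Substitute y = 2.5820x + 8.5230: (x-2)^2 + (2.5820x+8.5230+ 2)^2 = 9
Expand to Ax^2 + Bx + C = 0, where b-k = 10.523
A = 1+m^2 = 7.666724
B = 2(m(b-k) - h) = 2(2.5820*10.523 - 2) = 50.340772
C = h^2 + (b-k)^2 - r^2 = 4 + 110.733529 - 9 = 105.733529
disc = B^2-4AC = 2534.1933 - 3242.5191 = -708.3258
disc < 0

0 intersection points


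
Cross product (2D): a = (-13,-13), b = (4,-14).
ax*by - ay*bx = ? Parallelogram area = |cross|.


cross = -13*(-14) + 13*4 = 182 + 52 = 234
Parallelogram area = |234| = 234

cross = 234, parallelogram area = 234


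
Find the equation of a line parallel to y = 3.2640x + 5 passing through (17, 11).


Parallel lines have equal slopes.
m2 = 3.2640
b2 = 11 - 3.2640*17 = -44.4880

y = 3.2640x - 44.4880


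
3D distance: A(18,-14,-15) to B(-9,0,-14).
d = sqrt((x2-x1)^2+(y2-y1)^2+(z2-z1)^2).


dx=-27, dy=14, dz=1
d = sqrt(729+196+1) = sqrt(926) = 30.4302

30.4302


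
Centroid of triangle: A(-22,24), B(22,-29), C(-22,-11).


Gx = (-22+22- 22)/3 = -22/3 = -7.3333
Gy = (24- 29- 11)/3 = -16/3 = -5.3333

G = (-7.3333, -5.3333)


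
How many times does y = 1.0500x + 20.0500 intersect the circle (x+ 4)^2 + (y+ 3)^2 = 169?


Substitute y = 1.0500x + 20.0500: (x+ 4)^2 + (1.0500x+20.0500+ 3)^2 = 169
Expand to Ax^2 + Bx + C = 0, where b-k = 23.05
A = 1+m^2 = 2.1025
B = 2(m(b-k) - h) = 2(1.0500*23.05 + 4) = 56.405
C = h^2 + (b-k)^2 - r^2 = 16 + 531.3025 - 169 = 378.3025
disc = B^2-4AC = 3181.5240 - 3181.5240 = 0
disc = 0

1 intersection point (tangent)


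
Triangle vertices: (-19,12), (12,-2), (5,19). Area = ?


-19*(-2-19) = 399
12*(19-12) = 84
5*(12+ 2) = 70
sum = 553
Area = |553|/2 = 276.5000

276.5000 sq units


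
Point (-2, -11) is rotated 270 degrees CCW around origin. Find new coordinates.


cos(270) = 0, sin(270) = -1
x' = -2*0 + 11*(-1) = -11
y' = -2*(-1) - 11*0 = 2

(-11, 2)


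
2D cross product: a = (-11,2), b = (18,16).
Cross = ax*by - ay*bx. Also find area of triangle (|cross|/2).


cross = -11*16 - 2*18 = -176 - 36 = -212
Triangle area = |-212|/2 = 212/2 = 106.0000

cross = -212, triangle area = 106.0000


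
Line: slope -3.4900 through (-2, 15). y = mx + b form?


y - 15 = -3.4900(x + 2)
y = -3.4900x + 15 + 3.4900*(-2)
y = -3.4900x + 8.0200

y = -3.4900x + 8.0200


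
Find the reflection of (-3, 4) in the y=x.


Reflection rule for y=x: (y, x)
(-3, 4) -> (4, -3)

(4, -3)


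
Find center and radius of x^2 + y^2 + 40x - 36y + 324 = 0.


h = -D/2 = -40/2 = -20
k = -E/2 = 36/2 = 18
r^2 = h^2 + k^2 - F = 400 + 324 - 324 = 400
r = 20

Center (-20, 18), radius = 20


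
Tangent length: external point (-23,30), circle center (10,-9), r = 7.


d = sqrt((-23-10)^2 + (30+ 9)^2) = sqrt(1089+1521) = 51.0882
L = sqrt(2610.0000 - 49) = sqrt(2561.0000) = 50.6063

50.6063


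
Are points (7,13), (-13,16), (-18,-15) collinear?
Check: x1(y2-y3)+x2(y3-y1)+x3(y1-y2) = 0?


7*(16+ 15) - 13*(-15-13) - 18*(13-16)
= 217 + 364 + 54 = 635

No, not collinear (determinant = 635)


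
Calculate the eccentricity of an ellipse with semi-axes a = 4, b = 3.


c = sqrt(16-9) = sqrt(7) = 2.6458
e = c/a = sqrt(7)/4 = 0.6614

e = 0.6614


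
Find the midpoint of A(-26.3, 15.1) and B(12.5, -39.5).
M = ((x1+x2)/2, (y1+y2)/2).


Mx = (-26.3 + 12.5)/2 = -13.8/2 = -6.9000
My = (15.1 - 39.5)/2 = -24.4/2 = -12.2000

(-6.9000, -12.2000)


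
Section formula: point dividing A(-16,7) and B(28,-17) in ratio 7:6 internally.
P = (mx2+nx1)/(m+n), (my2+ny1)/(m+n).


Px = (7*28 + 6*(-16))/13 = 100/13 = 7.6923
Py = (7*(-17) + 6*7)/13 = -77/13 = -5.9231

P = (7.6923, -5.9231)
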